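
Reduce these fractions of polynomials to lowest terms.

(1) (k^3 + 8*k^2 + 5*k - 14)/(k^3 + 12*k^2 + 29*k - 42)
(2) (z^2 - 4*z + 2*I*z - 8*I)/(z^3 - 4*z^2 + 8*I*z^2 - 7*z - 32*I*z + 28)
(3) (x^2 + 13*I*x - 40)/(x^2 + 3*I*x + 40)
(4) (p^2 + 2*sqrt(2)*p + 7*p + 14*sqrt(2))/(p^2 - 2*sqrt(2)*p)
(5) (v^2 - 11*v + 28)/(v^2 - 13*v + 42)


(1) = (k + 2)/(k + 6)
(2) = (z + 2*I)/(z^2 + 8*I*z - 7)
(3) = (x + 5*I)/(x - 5*I)
(4) = (p^2 + p*(2*sqrt(2) + 7) + 14*sqrt(2))/(p^2 - 2*sqrt(2)*p)
(5) = (v - 4)/(v - 6)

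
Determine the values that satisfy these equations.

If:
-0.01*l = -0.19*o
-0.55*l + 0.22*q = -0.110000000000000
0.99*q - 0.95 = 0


Then:
l = 0.58
o = 0.03
q = 0.96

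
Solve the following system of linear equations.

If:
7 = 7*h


Then:
h = 1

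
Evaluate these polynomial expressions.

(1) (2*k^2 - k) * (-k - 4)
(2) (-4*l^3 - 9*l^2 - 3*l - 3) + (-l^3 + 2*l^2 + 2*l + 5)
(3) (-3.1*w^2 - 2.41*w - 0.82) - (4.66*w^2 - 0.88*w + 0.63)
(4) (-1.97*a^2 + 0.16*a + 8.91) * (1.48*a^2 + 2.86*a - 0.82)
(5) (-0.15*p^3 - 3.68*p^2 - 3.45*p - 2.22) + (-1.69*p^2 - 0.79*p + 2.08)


(1) = -2*k^3 - 7*k^2 + 4*k
(2) = -5*l^3 - 7*l^2 - l + 2
(3) = -7.76*w^2 - 1.53*w - 1.45
(4) = -2.9156*a^4 - 5.3974*a^3 + 15.2598*a^2 + 25.3514*a - 7.3062
(5) = -0.15*p^3 - 5.37*p^2 - 4.24*p - 0.14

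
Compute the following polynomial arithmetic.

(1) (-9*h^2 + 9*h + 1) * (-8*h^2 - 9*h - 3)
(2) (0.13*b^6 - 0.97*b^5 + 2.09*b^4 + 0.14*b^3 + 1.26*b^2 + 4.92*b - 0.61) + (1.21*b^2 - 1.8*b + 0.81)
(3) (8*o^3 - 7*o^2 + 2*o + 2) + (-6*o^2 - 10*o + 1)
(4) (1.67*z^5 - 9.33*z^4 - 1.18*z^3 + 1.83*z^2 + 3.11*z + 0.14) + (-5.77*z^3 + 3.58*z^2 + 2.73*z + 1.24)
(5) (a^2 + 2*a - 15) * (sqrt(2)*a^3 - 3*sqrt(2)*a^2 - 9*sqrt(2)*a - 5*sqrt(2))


(1) = 72*h^4 + 9*h^3 - 62*h^2 - 36*h - 3
(2) = 0.13*b^6 - 0.97*b^5 + 2.09*b^4 + 0.14*b^3 + 2.47*b^2 + 3.12*b + 0.2
(3) = 8*o^3 - 13*o^2 - 8*o + 3
(4) = 1.67*z^5 - 9.33*z^4 - 6.95*z^3 + 5.41*z^2 + 5.84*z + 1.38
(5) = sqrt(2)*a^5 - sqrt(2)*a^4 - 30*sqrt(2)*a^3 + 22*sqrt(2)*a^2 + 125*sqrt(2)*a + 75*sqrt(2)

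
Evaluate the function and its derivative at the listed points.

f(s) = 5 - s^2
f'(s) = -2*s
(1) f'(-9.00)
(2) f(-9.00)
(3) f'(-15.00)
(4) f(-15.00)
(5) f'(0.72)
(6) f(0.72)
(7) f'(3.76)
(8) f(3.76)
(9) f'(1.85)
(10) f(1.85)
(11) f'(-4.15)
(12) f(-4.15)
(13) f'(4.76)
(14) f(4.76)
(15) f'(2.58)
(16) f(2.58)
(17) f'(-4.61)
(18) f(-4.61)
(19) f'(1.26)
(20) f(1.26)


(1) = 18.00
(2) = -76.00
(3) = 30.00
(4) = -220.00
(5) = -1.44
(6) = 4.48
(7) = -7.52
(8) = -9.14
(9) = -3.70
(10) = 1.58
(11) = 8.30
(12) = -12.22
(13) = -9.52
(14) = -17.66
(15) = -5.16
(16) = -1.66
(17) = 9.22
(18) = -16.25
(19) = -2.52
(20) = 3.41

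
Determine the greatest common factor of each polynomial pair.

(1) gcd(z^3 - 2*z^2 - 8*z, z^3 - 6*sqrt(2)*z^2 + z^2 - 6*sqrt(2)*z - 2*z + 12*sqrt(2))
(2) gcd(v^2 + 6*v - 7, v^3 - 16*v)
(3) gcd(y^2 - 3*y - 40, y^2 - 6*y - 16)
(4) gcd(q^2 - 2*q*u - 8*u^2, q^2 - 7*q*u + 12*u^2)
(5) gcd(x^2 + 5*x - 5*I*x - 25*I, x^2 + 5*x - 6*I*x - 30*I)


(1) = z + 2
(2) = gcd((v - 1)*(v + 7), v*(v - 4)*(v + 4)) = 1
(3) = y - 8
(4) = q - 4*u
(5) = x + 5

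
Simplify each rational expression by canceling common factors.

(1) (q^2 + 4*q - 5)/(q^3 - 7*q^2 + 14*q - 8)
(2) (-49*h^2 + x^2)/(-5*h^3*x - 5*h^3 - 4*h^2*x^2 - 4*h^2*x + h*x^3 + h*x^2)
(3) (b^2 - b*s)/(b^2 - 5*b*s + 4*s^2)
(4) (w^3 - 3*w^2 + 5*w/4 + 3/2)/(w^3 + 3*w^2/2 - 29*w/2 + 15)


(1) = (q + 5)/(q^2 - 6*q + 8)
(2) = (-49*h^2 + x^2)/(-5*h^3*x - 5*h^3 - 4*h^2*x^2 - 4*h^2*x + h*x^3 + h*x^2)
(3) = -b/(-b + 4*s)
(4) = (2*w + 1)/(2*w + 10)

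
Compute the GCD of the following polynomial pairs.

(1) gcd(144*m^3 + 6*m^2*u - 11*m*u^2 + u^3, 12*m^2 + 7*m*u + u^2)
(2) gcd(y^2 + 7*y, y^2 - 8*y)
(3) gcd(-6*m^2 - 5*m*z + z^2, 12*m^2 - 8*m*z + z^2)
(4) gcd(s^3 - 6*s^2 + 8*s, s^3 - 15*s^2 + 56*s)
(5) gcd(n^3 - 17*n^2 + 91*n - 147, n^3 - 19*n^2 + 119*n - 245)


(1) = gcd((-8*m + u)*(-6*m + u)*(3*m + u), (3*m + u)*(4*m + u)) = 3*m + u
(2) = gcd(y*(y + 7), y*(y - 8)) = y
(3) = gcd((-6*m + z)*(m + z), (-6*m + z)*(-2*m + z)) = -6*m + z
(4) = gcd(s*(s - 4)*(s - 2), s*(s - 8)*(s - 7)) = s
(5) = n^2 - 14*n + 49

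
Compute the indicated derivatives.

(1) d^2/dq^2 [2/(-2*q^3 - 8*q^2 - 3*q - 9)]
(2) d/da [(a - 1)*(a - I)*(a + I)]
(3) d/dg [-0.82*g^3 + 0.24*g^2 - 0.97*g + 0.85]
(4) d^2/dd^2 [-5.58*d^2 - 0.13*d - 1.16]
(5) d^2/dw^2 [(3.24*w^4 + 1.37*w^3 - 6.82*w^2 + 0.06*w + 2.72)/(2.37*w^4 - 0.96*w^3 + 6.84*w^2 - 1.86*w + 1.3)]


(1) = 4*(2*(3*q + 4)*(2*q^3 + 8*q^2 + 3*q + 9) - (6*q^2 + 16*q + 3)^2)/(2*q^3 + 8*q^2 + 3*q + 9)^3
(2) = 3*a^2 - 2*a + 1
(3) = -2.46*g^2 + 0.48*g - 0.97
(4) = -11.1600000000000
(5) = (30.133602*w^9 - 544.9815*w^8 + 135.283392*w^7 + 706.412268*w^6 - 879.298992*w^5 + 1660.981896*w^4 - 764.954616*w^3 + 1102.708584*w^2 - 176.571528*w - 52.313696)/(13.312053*w^12 - 16.176672*w^11 + 121.811364*w^10 - 125.601246*w^9 + 398.85399*w^8 - 338.544144*w^7 + 547.930764*w^6 - 356.629176*w^5 + 279.398412*w^4 - 110.536776*w^3 + 48.17124*w^2 - 9.4302*w + 2.197)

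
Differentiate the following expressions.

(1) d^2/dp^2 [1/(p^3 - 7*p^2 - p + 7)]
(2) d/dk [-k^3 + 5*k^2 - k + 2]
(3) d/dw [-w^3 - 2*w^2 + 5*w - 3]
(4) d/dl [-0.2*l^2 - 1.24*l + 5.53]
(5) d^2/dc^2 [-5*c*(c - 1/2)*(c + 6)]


(1) = 2*((7 - 3*p)*(p^3 - 7*p^2 - p + 7) + (-3*p^2 + 14*p + 1)^2)/(p^3 - 7*p^2 - p + 7)^3
(2) = -3*k^2 + 10*k - 1
(3) = -3*w^2 - 4*w + 5
(4) = -0.4*l - 1.24
(5) = -30*c - 55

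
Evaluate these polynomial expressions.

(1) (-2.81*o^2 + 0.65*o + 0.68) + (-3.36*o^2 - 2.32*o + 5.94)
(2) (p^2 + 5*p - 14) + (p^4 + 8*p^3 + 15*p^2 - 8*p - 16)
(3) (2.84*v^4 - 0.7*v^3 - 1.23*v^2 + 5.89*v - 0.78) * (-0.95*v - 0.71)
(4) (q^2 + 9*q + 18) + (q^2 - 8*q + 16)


(1) = -6.17*o^2 - 1.67*o + 6.62
(2) = p^4 + 8*p^3 + 16*p^2 - 3*p - 30
(3) = -2.698*v^5 - 1.3514*v^4 + 1.6655*v^3 - 4.7222*v^2 - 3.4409*v + 0.5538
(4) = 2*q^2 + q + 34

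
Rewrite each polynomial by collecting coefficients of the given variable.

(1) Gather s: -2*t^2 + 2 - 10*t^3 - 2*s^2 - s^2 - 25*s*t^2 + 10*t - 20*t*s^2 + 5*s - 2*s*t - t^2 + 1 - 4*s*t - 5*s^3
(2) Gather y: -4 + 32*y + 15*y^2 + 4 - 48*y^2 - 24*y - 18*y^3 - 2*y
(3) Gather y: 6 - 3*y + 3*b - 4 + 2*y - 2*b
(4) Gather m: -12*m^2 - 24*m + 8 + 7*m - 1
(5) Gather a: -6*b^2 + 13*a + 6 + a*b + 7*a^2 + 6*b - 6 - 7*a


(1) = -5*s^3 + s^2*(-20*t - 3) + s*(-25*t^2 - 6*t + 5) - 10*t^3 - 3*t^2 + 10*t + 3
(2) = -18*y^3 - 33*y^2 + 6*y
(3) = b - y + 2
(4) = -12*m^2 - 17*m + 7
(5) = 7*a^2 + a*(b + 6) - 6*b^2 + 6*b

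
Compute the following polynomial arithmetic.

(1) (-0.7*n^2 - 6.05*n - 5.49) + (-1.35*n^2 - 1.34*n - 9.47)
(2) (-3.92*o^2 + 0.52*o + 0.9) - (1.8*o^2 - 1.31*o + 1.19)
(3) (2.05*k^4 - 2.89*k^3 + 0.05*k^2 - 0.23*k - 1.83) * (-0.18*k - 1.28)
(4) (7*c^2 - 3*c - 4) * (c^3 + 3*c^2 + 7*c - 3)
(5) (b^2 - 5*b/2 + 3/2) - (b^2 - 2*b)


(1) = -2.05*n^2 - 7.39*n - 14.96
(2) = -5.72*o^2 + 1.83*o - 0.29
(3) = -0.369*k^5 - 2.1038*k^4 + 3.6902*k^3 - 0.0226*k^2 + 0.6238*k + 2.3424
(4) = 7*c^5 + 18*c^4 + 36*c^3 - 54*c^2 - 19*c + 12
(5) = 3/2 - b/2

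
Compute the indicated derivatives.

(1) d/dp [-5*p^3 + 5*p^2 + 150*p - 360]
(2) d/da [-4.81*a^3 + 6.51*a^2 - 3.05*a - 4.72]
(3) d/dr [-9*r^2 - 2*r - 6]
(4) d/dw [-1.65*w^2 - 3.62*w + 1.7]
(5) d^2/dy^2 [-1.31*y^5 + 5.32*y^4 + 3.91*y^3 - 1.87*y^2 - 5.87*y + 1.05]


(1) = -15*p^2 + 10*p + 150
(2) = -14.43*a^2 + 13.02*a - 3.05
(3) = -18*r - 2
(4) = -3.3*w - 3.62
(5) = -26.2*y^3 + 63.84*y^2 + 23.46*y - 3.74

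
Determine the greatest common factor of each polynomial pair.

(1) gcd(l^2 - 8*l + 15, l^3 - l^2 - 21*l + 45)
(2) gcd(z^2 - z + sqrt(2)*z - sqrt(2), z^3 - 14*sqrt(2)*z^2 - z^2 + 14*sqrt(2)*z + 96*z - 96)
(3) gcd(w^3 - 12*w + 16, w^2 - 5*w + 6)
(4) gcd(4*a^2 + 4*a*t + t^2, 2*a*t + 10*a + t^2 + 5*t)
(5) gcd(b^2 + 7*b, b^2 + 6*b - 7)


(1) = gcd((l - 5)*(l - 3), (l - 3)^2*(l + 5)) = l - 3
(2) = gcd((z - 1)*(z + sqrt(2)), (z - 1)*(z - 8*sqrt(2))*(z - 6*sqrt(2))) = z - 1
(3) = w - 2
(4) = 2*a + t
(5) = gcd(b*(b + 7), (b - 1)*(b + 7)) = b + 7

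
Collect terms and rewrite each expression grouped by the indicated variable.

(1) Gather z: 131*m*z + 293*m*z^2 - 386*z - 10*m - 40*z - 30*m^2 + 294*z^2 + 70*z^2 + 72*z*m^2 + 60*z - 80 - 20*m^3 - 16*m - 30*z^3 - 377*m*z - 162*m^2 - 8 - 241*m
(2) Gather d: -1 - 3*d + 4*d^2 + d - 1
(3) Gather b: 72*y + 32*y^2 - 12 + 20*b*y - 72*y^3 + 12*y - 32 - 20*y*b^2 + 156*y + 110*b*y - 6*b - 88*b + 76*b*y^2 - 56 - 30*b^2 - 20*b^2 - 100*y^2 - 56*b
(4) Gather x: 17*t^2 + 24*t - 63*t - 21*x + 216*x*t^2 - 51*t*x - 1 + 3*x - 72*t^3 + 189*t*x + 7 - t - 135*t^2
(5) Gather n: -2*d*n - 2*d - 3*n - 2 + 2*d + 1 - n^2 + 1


(1) = -20*m^3 - 192*m^2 - 267*m - 30*z^3 + z^2*(293*m + 364) + z*(72*m^2 - 246*m - 366) - 88
(2) = 4*d^2 - 2*d - 2
(3) = b^2*(-20*y - 50) + b*(76*y^2 + 130*y - 150) - 72*y^3 - 68*y^2 + 240*y - 100
(4) = -72*t^3 - 118*t^2 - 40*t + x*(216*t^2 + 138*t - 18) + 6
(5) = -n^2 + n*(-2*d - 3)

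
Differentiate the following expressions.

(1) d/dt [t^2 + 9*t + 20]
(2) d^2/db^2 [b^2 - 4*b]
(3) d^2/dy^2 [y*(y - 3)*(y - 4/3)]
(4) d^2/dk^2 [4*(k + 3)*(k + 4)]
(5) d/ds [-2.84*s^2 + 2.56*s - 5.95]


(1) = 2*t + 9
(2) = 2
(3) = 6*y - 26/3
(4) = 8
(5) = 2.56 - 5.68*s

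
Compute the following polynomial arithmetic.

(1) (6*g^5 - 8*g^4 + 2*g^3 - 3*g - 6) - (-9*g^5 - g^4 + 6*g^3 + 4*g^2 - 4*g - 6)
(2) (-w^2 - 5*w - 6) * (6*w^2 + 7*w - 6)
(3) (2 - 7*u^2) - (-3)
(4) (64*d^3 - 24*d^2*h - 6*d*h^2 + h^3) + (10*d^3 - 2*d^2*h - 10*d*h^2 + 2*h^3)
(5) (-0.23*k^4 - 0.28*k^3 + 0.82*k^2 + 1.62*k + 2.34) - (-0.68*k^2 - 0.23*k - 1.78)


(1) = 15*g^5 - 7*g^4 - 4*g^3 - 4*g^2 + g
(2) = -6*w^4 - 37*w^3 - 65*w^2 - 12*w + 36
(3) = 5 - 7*u^2
(4) = 74*d^3 - 26*d^2*h - 16*d*h^2 + 3*h^3
(5) = -0.23*k^4 - 0.28*k^3 + 1.5*k^2 + 1.85*k + 4.12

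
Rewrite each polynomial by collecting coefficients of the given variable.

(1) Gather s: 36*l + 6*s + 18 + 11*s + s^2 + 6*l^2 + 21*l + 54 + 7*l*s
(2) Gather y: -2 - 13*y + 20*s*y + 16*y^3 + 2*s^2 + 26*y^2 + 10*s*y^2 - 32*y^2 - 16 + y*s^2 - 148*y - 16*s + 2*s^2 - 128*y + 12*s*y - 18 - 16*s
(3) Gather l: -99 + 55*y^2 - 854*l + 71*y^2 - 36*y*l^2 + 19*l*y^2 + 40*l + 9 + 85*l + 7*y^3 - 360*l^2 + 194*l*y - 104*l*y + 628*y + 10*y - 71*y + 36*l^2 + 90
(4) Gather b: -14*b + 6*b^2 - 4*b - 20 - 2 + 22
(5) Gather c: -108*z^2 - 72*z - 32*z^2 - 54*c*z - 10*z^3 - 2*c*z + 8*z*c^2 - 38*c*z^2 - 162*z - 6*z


(1) = 6*l^2 + 57*l + s^2 + s*(7*l + 17) + 72
(2) = 4*s^2 - 32*s + 16*y^3 + y^2*(10*s - 6) + y*(s^2 + 32*s - 289) - 36
(3) = l^2*(-36*y - 324) + l*(19*y^2 + 90*y - 729) + 7*y^3 + 126*y^2 + 567*y
(4) = 6*b^2 - 18*b
(5) = 8*c^2*z + c*(-38*z^2 - 56*z) - 10*z^3 - 140*z^2 - 240*z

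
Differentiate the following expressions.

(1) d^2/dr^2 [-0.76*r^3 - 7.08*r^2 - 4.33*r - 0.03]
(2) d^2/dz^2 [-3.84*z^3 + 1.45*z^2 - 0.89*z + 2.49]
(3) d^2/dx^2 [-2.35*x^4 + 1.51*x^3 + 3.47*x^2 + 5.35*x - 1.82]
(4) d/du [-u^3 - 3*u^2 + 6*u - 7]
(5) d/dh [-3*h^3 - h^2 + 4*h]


(1) = -4.56*r - 14.16
(2) = 2.9 - 23.04*z
(3) = -28.2*x^2 + 9.06*x + 6.94
(4) = -3*u^2 - 6*u + 6
(5) = -9*h^2 - 2*h + 4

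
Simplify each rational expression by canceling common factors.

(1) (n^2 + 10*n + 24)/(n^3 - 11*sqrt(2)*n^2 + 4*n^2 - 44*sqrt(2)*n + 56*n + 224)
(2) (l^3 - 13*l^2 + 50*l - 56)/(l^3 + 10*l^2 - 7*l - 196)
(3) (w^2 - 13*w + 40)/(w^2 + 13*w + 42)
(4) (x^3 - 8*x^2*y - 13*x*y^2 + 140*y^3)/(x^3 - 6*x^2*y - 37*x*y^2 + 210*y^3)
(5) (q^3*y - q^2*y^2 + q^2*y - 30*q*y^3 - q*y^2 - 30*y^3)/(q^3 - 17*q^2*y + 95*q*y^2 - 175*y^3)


(1) = (n + 6)/(n^2 - 11*sqrt(2)*n + 56)
(2) = (l^2 - 9*l + 14)/(l^2 + 14*l + 49)
(3) = (w^2 - 13*w + 40)/(w^2 + 13*w + 42)
(4) = (x + 4*y)/(x + 6*y)
(5) = (-q^3*y + q^2*y^2 - q^2*y + 30*q*y^3 + q*y^2 + 30*y^3)/(-q^3 + 17*q^2*y - 95*q*y^2 + 175*y^3)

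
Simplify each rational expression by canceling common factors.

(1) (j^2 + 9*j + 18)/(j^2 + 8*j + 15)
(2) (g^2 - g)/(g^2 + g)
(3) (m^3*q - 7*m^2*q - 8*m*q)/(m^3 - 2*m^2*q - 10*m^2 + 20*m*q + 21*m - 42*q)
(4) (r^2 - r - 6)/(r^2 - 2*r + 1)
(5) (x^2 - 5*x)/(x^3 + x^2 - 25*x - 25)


(1) = (j + 6)/(j + 5)
(2) = (g - 1)/(g + 1)
(3) = (-m^3*q + 7*m^2*q + 8*m*q)/(-m^3 + 2*m^2*q + 10*m^2 - 20*m*q - 21*m + 42*q)
(4) = (r^2 - r - 6)/(r^2 - 2*r + 1)
(5) = x/(x^2 + 6*x + 5)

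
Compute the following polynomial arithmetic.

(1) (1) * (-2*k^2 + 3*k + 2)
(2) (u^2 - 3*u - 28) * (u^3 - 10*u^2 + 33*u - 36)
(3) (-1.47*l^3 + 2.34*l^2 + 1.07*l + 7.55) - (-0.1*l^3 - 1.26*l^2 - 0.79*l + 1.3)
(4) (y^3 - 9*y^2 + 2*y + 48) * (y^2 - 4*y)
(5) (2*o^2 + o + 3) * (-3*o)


(1) = -2*k^2 + 3*k + 2
(2) = u^5 - 13*u^4 + 35*u^3 + 145*u^2 - 816*u + 1008
(3) = -1.37*l^3 + 3.6*l^2 + 1.86*l + 6.25
(4) = y^5 - 13*y^4 + 38*y^3 + 40*y^2 - 192*y
(5) = -6*o^3 - 3*o^2 - 9*o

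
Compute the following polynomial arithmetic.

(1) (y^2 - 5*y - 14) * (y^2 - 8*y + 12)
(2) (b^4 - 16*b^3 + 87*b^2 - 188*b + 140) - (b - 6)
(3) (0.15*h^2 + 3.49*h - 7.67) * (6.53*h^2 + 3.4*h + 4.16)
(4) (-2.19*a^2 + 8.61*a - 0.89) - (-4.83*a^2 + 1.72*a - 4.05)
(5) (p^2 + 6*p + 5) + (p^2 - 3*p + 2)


(1) = y^4 - 13*y^3 + 38*y^2 + 52*y - 168
(2) = b^4 - 16*b^3 + 87*b^2 - 189*b + 146
(3) = 0.9795*h^4 + 23.2997*h^3 - 37.5951*h^2 - 11.5596*h - 31.9072
(4) = 2.64*a^2 + 6.89*a + 3.16
(5) = 2*p^2 + 3*p + 7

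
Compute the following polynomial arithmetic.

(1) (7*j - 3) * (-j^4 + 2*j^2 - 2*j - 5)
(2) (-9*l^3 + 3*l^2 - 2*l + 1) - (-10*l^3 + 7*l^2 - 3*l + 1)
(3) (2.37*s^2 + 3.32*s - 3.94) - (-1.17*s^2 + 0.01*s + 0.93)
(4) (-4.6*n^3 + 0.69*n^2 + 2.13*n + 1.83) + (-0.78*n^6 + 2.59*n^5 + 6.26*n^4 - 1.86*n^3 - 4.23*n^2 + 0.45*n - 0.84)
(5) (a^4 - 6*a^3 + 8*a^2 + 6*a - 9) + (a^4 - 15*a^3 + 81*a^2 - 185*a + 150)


(1) = -7*j^5 + 3*j^4 + 14*j^3 - 20*j^2 - 29*j + 15
(2) = l^3 - 4*l^2 + l
(3) = 3.54*s^2 + 3.31*s - 4.87
(4) = -0.78*n^6 + 2.59*n^5 + 6.26*n^4 - 6.46*n^3 - 3.54*n^2 + 2.58*n + 0.99
(5) = 2*a^4 - 21*a^3 + 89*a^2 - 179*a + 141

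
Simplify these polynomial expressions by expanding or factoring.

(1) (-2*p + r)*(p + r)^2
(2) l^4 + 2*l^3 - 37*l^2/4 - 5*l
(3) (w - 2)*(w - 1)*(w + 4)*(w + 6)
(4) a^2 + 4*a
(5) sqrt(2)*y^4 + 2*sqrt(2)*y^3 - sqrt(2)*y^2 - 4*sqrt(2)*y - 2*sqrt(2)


(1) = -2*p^3 - 3*p^2*r + r^3
(2) = l*(l - 5/2)*(l + 1/2)*(l + 4)
(3) = w^4 + 7*w^3 - 4*w^2 - 52*w + 48
(4) = a*(a + 4)
(5) = (y + 1)*(y - sqrt(2))*(y + sqrt(2))*(sqrt(2)*y + sqrt(2))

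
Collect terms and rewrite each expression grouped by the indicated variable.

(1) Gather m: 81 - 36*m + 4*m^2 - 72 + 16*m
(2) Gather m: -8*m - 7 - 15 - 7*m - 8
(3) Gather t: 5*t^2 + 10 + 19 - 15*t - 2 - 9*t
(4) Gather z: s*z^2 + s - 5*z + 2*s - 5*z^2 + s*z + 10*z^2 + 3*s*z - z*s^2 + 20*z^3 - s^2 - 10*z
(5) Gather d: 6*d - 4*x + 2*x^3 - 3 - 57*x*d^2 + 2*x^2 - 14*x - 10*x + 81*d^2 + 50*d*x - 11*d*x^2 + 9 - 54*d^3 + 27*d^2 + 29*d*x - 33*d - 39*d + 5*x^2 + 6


(1) = 4*m^2 - 20*m + 9
(2) = -15*m - 30
(3) = 5*t^2 - 24*t + 27
(4) = -s^2 + 3*s + 20*z^3 + z^2*(s + 5) + z*(-s^2 + 4*s - 15)
(5) = -54*d^3 + d^2*(108 - 57*x) + d*(-11*x^2 + 79*x - 66) + 2*x^3 + 7*x^2 - 28*x + 12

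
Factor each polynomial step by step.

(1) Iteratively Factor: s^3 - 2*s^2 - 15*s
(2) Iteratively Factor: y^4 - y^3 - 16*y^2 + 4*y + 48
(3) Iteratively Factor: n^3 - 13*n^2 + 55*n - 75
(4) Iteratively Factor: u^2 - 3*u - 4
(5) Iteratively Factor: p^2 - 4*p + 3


(1) = (s + 3)*(s^2 - 5*s) = s*(s + 3)*(s - 5)
(2) = (y - 2)*(y^3 + y^2 - 14*y - 24) = (y - 2)*(y + 3)*(y^2 - 2*y - 8) = (y - 4)*(y - 2)*(y + 3)*(y + 2)
(3) = (n - 3)*(n^2 - 10*n + 25) = (n - 5)*(n - 3)*(n - 5)
(4) = (u - 4)*(u + 1)
(5) = (p - 1)*(p - 3)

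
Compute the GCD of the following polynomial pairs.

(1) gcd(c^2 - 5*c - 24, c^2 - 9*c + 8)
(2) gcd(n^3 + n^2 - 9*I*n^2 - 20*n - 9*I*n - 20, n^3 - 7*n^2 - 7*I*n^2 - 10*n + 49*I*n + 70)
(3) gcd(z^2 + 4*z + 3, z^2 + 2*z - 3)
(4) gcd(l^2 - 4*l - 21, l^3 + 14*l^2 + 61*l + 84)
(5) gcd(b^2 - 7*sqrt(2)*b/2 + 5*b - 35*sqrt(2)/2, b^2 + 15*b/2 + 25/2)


(1) = gcd((c - 8)*(c + 3), (c - 8)*(c - 1)) = c - 8
(2) = gcd((n + 1)*(n - 5*I)*(n - 4*I), (n - 7)*(n - 5*I)*(n - 2*I)) = n - 5*I
(3) = gcd((z + 1)*(z + 3), (z - 1)*(z + 3)) = z + 3
(4) = gcd((l - 7)*(l + 3), (l + 3)*(l + 4)*(l + 7)) = l + 3
(5) = b + 5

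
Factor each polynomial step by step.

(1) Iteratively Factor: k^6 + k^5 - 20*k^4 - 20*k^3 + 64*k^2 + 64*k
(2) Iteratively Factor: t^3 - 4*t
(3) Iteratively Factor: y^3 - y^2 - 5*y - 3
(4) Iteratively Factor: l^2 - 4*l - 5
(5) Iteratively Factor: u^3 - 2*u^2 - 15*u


(1) = (k)*(k^5 + k^4 - 20*k^3 - 20*k^2 + 64*k + 64) = k*(k - 2)*(k^4 + 3*k^3 - 14*k^2 - 48*k - 32) = k*(k - 4)*(k - 2)*(k^3 + 7*k^2 + 14*k + 8) = k*(k - 4)*(k - 2)*(k + 1)*(k^2 + 6*k + 8) = k*(k - 4)*(k - 2)*(k + 1)*(k + 2)*(k + 4)
(2) = (t + 2)*(t^2 - 2*t) = (t - 2)*(t + 2)*(t)
(3) = (y + 1)*(y^2 - 2*y - 3) = (y + 1)^2*(y - 3)
(4) = (l - 5)*(l + 1)
(5) = (u + 3)*(u^2 - 5*u) = u*(u + 3)*(u - 5)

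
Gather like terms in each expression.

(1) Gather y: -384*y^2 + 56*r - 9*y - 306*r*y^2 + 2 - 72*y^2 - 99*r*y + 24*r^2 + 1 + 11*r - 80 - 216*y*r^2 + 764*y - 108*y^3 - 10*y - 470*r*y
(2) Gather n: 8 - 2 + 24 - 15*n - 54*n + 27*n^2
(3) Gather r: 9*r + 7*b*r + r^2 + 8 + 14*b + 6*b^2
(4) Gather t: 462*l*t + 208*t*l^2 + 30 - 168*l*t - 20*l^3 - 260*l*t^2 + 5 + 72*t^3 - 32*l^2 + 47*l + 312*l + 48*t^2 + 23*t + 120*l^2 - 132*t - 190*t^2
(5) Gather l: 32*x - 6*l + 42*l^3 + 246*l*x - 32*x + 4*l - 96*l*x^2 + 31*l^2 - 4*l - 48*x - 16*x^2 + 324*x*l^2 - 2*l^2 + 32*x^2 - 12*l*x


(1) = 24*r^2 + 67*r - 108*y^3 + y^2*(-306*r - 456) + y*(-216*r^2 - 569*r + 745) - 77
(2) = 27*n^2 - 69*n + 30
(3) = 6*b^2 + 14*b + r^2 + r*(7*b + 9) + 8
(4) = -20*l^3 + 88*l^2 + 359*l + 72*t^3 + t^2*(-260*l - 142) + t*(208*l^2 + 294*l - 109) + 35
(5) = 42*l^3 + l^2*(324*x + 29) + l*(-96*x^2 + 234*x - 6) + 16*x^2 - 48*x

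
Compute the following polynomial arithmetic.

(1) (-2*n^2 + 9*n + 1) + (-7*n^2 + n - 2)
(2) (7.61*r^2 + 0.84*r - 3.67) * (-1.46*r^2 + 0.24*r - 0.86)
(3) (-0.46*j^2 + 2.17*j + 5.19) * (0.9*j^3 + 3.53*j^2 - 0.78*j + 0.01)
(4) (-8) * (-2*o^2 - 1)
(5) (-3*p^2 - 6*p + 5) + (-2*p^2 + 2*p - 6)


(1) = -9*n^2 + 10*n - 1
(2) = -11.1106*r^4 + 0.6*r^3 - 0.9848*r^2 - 1.6032*r + 3.1562
(3) = -0.414*j^5 + 0.3292*j^4 + 12.6899*j^3 + 16.6235*j^2 - 4.0265*j + 0.0519
(4) = 16*o^2 + 8
(5) = -5*p^2 - 4*p - 1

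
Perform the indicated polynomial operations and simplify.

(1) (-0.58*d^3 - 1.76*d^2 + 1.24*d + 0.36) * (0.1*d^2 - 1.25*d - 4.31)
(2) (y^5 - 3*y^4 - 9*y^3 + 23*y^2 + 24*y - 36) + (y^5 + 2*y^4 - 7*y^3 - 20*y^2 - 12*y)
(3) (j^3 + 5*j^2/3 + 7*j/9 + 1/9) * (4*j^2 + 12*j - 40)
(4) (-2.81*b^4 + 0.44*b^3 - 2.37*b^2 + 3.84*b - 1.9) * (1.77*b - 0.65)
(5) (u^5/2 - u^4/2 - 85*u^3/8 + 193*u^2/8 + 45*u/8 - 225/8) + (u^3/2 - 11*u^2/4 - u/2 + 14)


(1) = -0.058*d^5 + 0.549*d^4 + 4.8238*d^3 + 6.0716*d^2 - 5.7944*d - 1.5516
(2) = 2*y^5 - y^4 - 16*y^3 + 3*y^2 + 12*y - 36
(3) = 4*j^5 + 56*j^4/3 - 152*j^3/9 - 512*j^2/9 - 268*j/9 - 40/9
(4) = -4.9737*b^5 + 2.6053*b^4 - 4.4809*b^3 + 8.3373*b^2 - 5.859*b + 1.235
(5) = u^5/2 - u^4/2 - 81*u^3/8 + 171*u^2/8 + 41*u/8 - 113/8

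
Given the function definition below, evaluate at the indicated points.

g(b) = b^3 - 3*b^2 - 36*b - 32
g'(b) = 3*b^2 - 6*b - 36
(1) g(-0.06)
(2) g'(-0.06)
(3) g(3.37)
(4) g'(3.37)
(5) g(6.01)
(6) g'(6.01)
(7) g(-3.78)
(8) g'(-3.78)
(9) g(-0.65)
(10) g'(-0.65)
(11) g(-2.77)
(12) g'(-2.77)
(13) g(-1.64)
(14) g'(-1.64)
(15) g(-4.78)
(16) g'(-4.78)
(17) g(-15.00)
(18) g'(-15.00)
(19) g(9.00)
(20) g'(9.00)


(1) = -29.85
(2) = -35.63
(3) = -149.12
(4) = -22.15
(5) = -139.64
(6) = 36.30
(7) = 7.20
(8) = 29.55
(9) = -10.14
(10) = -30.83
(11) = 23.45
(12) = 3.64
(13) = 14.56
(14) = -18.09
(15) = -37.68
(16) = 61.23
(17) = -3542.00
(18) = 729.00
(19) = 130.00
(20) = 153.00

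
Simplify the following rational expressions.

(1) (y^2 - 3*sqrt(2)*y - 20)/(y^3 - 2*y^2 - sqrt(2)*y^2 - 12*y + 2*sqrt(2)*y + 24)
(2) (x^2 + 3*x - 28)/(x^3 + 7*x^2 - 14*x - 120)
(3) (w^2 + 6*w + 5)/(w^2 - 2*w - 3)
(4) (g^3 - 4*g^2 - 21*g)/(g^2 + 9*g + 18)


(1) = (y - 5*sqrt(2))/(y^2 + y*(-3*sqrt(2) - 2) + 6*sqrt(2))
(2) = (x + 7)/(x^2 + 11*x + 30)
(3) = (w + 5)/(w - 3)
(4) = (g^2 - 7*g)/(g + 6)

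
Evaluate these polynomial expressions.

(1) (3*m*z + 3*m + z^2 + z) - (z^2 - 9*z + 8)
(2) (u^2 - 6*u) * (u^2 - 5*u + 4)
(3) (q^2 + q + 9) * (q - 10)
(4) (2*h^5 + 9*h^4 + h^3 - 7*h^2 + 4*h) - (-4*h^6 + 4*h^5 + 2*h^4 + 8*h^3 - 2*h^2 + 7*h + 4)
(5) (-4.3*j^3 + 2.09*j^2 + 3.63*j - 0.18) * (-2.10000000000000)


(1) = 3*m*z + 3*m + 10*z - 8
(2) = u^4 - 11*u^3 + 34*u^2 - 24*u
(3) = q^3 - 9*q^2 - q - 90
(4) = 4*h^6 - 2*h^5 + 7*h^4 - 7*h^3 - 5*h^2 - 3*h - 4
(5) = 9.03*j^3 - 4.389*j^2 - 7.623*j + 0.378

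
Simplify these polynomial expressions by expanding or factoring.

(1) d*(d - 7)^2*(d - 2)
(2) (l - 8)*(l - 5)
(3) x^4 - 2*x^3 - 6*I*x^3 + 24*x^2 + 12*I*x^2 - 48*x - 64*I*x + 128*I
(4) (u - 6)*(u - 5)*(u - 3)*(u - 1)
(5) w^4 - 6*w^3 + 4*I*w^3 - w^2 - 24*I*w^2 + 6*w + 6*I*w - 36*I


(1) = d^4 - 16*d^3 + 77*d^2 - 98*d
(2) = l^2 - 13*l + 40
(3) = (x - 2)*(x - 8*I)*(x - 2*I)*(x + 4*I)
(4) = u^4 - 15*u^3 + 77*u^2 - 153*u + 90
(5) = (w - 6)*(w - I)*(w + 2*I)*(w + 3*I)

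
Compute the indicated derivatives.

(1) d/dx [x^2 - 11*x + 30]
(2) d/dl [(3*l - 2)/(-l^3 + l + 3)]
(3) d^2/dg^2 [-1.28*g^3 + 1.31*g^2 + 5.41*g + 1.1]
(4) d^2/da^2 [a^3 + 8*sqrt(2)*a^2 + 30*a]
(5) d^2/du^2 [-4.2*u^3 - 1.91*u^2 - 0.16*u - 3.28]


(1) = 2*x - 11
(2) = (-3*l^3 + 3*l + (3*l - 2)*(3*l^2 - 1) + 9)/(-l^3 + l + 3)^2
(3) = 2.62 - 7.68*g
(4) = 6*a + 16*sqrt(2)
(5) = -25.2*u - 3.82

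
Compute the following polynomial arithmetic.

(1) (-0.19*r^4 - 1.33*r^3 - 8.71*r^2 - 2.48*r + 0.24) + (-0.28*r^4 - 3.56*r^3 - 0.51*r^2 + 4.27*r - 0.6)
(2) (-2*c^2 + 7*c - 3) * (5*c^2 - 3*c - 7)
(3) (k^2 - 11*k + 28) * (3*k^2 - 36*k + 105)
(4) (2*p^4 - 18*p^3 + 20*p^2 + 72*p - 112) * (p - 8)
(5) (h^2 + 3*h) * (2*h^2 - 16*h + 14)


(1) = -0.47*r^4 - 4.89*r^3 - 9.22*r^2 + 1.79*r - 0.36
(2) = -10*c^4 + 41*c^3 - 22*c^2 - 40*c + 21
(3) = 3*k^4 - 69*k^3 + 585*k^2 - 2163*k + 2940
(4) = 2*p^5 - 34*p^4 + 164*p^3 - 88*p^2 - 688*p + 896
(5) = 2*h^4 - 10*h^3 - 34*h^2 + 42*h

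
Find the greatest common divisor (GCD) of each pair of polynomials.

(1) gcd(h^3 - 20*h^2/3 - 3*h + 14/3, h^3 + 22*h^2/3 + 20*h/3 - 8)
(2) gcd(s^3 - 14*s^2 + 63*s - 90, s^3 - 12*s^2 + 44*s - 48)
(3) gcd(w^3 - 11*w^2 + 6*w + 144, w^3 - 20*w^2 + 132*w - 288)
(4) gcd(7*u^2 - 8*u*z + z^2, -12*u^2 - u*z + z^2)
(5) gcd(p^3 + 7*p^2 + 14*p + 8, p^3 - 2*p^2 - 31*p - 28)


(1) = h - 2/3
(2) = s - 6
(3) = gcd((w - 8)*(w - 6)*(w + 3), (w - 8)*(w - 6)^2) = w^2 - 14*w + 48
(4) = gcd((-7*u + z)*(-u + z), (-4*u + z)*(3*u + z)) = 1
(5) = gcd((p + 1)*(p + 2)*(p + 4), (p - 7)*(p + 1)*(p + 4)) = p^2 + 5*p + 4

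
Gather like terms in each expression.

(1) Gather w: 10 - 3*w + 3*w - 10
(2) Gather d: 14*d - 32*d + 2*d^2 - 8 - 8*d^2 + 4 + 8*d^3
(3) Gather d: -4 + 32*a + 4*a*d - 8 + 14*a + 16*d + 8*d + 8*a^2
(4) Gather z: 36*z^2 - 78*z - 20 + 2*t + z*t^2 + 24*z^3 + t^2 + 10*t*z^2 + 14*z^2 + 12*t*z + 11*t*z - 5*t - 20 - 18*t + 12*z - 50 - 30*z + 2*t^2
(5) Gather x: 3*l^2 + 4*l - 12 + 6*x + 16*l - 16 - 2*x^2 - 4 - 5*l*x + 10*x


(1) = 0
(2) = 8*d^3 - 6*d^2 - 18*d - 4
(3) = 8*a^2 + 46*a + d*(4*a + 24) - 12
(4) = 3*t^2 - 21*t + 24*z^3 + z^2*(10*t + 50) + z*(t^2 + 23*t - 96) - 90
(5) = 3*l^2 + 20*l - 2*x^2 + x*(16 - 5*l) - 32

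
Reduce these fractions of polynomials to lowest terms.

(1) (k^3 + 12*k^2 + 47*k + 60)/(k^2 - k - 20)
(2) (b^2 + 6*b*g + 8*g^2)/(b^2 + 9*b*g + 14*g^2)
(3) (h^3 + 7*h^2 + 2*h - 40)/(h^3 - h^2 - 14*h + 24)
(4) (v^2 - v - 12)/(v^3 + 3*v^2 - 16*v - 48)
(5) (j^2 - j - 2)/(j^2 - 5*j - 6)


(1) = (k^2 + 8*k + 15)/(k - 5)
(2) = (b + 4*g)/(b + 7*g)
(3) = (h + 5)/(h - 3)
(4) = 1/(v + 4)
(5) = (j - 2)/(j - 6)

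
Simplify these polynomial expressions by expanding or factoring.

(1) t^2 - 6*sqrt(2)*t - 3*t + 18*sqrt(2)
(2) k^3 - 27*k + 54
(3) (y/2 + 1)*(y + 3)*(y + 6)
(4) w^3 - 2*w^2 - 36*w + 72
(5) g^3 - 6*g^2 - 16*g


(1) = (t - 3)*(t - 6*sqrt(2))
(2) = (k - 3)^2*(k + 6)
(3) = y^3/2 + 11*y^2/2 + 18*y + 18
(4) = (w - 6)*(w - 2)*(w + 6)
(5) = g*(g - 8)*(g + 2)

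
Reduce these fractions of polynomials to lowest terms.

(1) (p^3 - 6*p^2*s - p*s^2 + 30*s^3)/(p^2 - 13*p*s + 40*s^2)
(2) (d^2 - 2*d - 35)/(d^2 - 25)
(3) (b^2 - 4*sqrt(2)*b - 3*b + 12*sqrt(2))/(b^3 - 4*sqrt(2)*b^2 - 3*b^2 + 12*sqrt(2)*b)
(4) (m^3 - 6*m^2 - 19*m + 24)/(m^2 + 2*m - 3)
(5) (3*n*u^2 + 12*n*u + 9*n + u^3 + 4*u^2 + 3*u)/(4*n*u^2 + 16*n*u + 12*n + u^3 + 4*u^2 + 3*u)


(1) = (p^2 - p*s - 6*s^2)/(p - 8*s)
(2) = (d - 7)/(d - 5)
(3) = 1/b
(4) = m - 8
(5) = (3*n + u)/(4*n + u)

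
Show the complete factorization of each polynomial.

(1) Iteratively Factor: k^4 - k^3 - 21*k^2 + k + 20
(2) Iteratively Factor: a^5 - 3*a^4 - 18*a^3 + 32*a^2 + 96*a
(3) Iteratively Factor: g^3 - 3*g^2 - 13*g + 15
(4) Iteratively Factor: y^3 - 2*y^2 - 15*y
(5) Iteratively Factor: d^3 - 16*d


(1) = (k - 5)*(k^3 + 4*k^2 - k - 4) = (k - 5)*(k + 4)*(k^2 - 1) = (k - 5)*(k + 1)*(k + 4)*(k - 1)
(2) = (a - 4)*(a^4 + a^3 - 14*a^2 - 24*a) = a*(a - 4)*(a^3 + a^2 - 14*a - 24) = a*(a - 4)*(a + 3)*(a^2 - 2*a - 8) = a*(a - 4)^2*(a + 3)*(a + 2)
(3) = (g - 5)*(g^2 + 2*g - 3) = (g - 5)*(g + 3)*(g - 1)
(4) = (y + 3)*(y^2 - 5*y) = y*(y + 3)*(y - 5)
(5) = (d - 4)*(d^2 + 4*d) = (d - 4)*(d + 4)*(d)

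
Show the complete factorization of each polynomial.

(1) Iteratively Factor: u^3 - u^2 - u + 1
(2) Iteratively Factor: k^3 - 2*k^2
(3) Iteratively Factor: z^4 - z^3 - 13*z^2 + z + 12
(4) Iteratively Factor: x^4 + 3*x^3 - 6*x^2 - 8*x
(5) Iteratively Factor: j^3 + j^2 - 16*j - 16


(1) = (u + 1)*(u^2 - 2*u + 1) = (u - 1)*(u + 1)*(u - 1)
(2) = (k)*(k^2 - 2*k) = k^2*(k - 2)
(3) = (z - 1)*(z^3 - 13*z - 12) = (z - 4)*(z - 1)*(z^2 + 4*z + 3) = (z - 4)*(z - 1)*(z + 1)*(z + 3)
(4) = (x + 1)*(x^3 + 2*x^2 - 8*x) = (x - 2)*(x + 1)*(x^2 + 4*x) = (x - 2)*(x + 1)*(x + 4)*(x)
(5) = (j - 4)*(j^2 + 5*j + 4) = (j - 4)*(j + 1)*(j + 4)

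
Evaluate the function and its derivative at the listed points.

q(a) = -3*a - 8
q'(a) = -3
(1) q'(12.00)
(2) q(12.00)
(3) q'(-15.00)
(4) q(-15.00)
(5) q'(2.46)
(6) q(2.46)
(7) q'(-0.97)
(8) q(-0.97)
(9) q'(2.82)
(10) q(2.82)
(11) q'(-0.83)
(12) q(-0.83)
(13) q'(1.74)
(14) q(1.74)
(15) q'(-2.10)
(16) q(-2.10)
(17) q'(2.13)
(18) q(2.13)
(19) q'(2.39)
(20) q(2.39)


(1) = -3.00
(2) = -44.00
(3) = -3.00
(4) = 37.00
(5) = -3.00
(6) = -15.38
(7) = -3.00
(8) = -5.09
(9) = -3.00
(10) = -16.46
(11) = -3.00
(12) = -5.51
(13) = -3.00
(14) = -13.22
(15) = -3.00
(16) = -1.70
(17) = -3.00
(18) = -14.39
(19) = -3.00
(20) = -15.17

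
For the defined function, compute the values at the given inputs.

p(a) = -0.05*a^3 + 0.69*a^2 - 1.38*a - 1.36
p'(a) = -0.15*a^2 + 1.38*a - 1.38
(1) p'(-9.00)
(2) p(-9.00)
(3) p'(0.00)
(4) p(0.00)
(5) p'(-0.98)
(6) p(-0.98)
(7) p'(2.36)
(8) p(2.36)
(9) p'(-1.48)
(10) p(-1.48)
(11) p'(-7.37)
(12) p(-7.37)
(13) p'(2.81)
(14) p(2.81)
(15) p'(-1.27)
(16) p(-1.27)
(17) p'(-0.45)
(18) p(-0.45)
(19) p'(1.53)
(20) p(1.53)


(1) = -25.95
(2) = 103.40
(3) = -1.38
(4) = -1.36
(5) = -2.88
(6) = 0.70
(7) = 1.04
(8) = -1.43
(9) = -3.75
(10) = 2.36
(11) = -19.70
(12) = 66.31
(13) = 1.31
(14) = -0.90
(15) = -3.37
(16) = 1.61
(17) = -2.03
(18) = -0.59
(19) = 0.38
(20) = -2.04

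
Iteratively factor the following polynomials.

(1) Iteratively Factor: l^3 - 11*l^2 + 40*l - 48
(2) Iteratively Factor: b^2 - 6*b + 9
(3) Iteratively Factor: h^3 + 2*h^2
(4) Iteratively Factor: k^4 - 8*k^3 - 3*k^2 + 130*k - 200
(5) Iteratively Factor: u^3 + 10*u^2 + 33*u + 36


(1) = (l - 3)*(l^2 - 8*l + 16) = (l - 4)*(l - 3)*(l - 4)
(2) = (b - 3)*(b - 3)
(3) = (h)*(h^2 + 2*h) = h^2*(h + 2)
(4) = (k + 4)*(k^3 - 12*k^2 + 45*k - 50) = (k - 5)*(k + 4)*(k^2 - 7*k + 10) = (k - 5)*(k - 2)*(k + 4)*(k - 5)
(5) = (u + 3)*(u^2 + 7*u + 12) = (u + 3)*(u + 4)*(u + 3)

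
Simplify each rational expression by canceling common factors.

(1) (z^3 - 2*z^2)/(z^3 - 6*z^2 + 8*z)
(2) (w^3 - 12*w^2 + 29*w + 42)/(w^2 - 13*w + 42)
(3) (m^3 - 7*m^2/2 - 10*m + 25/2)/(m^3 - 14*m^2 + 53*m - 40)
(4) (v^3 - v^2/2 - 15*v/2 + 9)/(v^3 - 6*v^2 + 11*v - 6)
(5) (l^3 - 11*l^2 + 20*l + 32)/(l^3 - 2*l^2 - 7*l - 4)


(1) = z/(z - 4)
(2) = w + 1
(3) = (2*m + 5)/(2*m - 16)
(4) = (2*v^2 + 3*v - 9)/(2*v^2 - 8*v + 6)
(5) = (l - 8)/(l + 1)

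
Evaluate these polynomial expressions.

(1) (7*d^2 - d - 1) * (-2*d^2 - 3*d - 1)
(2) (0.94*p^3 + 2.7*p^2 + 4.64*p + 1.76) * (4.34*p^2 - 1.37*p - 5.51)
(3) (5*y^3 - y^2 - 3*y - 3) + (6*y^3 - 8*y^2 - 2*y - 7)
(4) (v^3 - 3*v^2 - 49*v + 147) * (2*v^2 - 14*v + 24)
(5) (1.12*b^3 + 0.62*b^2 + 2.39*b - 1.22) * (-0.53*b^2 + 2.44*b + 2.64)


(1) = -14*d^4 - 19*d^3 - 2*d^2 + 4*d + 1
(2) = 4.0796*p^5 + 10.4302*p^4 + 11.2592*p^3 - 13.5954*p^2 - 27.9776*p - 9.6976
(3) = 11*y^3 - 9*y^2 - 5*y - 10
(4) = 2*v^5 - 20*v^4 - 32*v^3 + 908*v^2 - 3234*v + 3528
(5) = -0.5936*b^5 + 2.4042*b^4 + 3.2029*b^3 + 8.115*b^2 + 3.3328*b - 3.2208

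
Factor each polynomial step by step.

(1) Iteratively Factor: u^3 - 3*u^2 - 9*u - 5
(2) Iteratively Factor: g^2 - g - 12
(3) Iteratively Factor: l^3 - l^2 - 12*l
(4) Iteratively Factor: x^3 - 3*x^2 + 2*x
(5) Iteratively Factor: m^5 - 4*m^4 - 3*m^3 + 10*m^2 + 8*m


(1) = (u + 1)*(u^2 - 4*u - 5) = (u - 5)*(u + 1)*(u + 1)
(2) = (g - 4)*(g + 3)
(3) = (l - 4)*(l^2 + 3*l) = l*(l - 4)*(l + 3)
(4) = (x)*(x^2 - 3*x + 2) = x*(x - 1)*(x - 2)
(5) = (m)*(m^4 - 4*m^3 - 3*m^2 + 10*m + 8) = m*(m + 1)*(m^3 - 5*m^2 + 2*m + 8) = m*(m - 4)*(m + 1)*(m^2 - m - 2) = m*(m - 4)*(m + 1)^2*(m - 2)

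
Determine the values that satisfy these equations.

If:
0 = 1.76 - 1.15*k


Then:
k = 1.53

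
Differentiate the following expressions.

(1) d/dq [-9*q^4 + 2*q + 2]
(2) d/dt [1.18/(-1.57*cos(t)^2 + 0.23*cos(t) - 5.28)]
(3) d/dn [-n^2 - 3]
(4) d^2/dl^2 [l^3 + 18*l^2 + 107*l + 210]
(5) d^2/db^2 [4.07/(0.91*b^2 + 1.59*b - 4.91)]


(1) = 2 - 36*q^3
(2) = (0.2714 - 3.7052*cos(t))*sin(t)/(1.57*cos(t)^2 - 0.23*cos(t) + 5.28)^2
(3) = -2*n
(4) = 6*l + 36
(5) = (-6.740734*b^2 - 11.777766*b + 4.07*(1.82*b + 1.59)*(3.64*b + 3.18) + 36.370334)/(0.91*b^2 + 1.59*b - 4.91)^3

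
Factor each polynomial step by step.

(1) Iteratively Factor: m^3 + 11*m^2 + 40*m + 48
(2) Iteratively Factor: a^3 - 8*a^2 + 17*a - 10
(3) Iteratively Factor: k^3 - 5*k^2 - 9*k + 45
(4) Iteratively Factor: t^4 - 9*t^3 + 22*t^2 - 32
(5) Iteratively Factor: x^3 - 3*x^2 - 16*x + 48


(1) = (m + 4)*(m^2 + 7*m + 12) = (m + 3)*(m + 4)*(m + 4)
(2) = (a - 1)*(a^2 - 7*a + 10) = (a - 5)*(a - 1)*(a - 2)
(3) = (k - 3)*(k^2 - 2*k - 15) = (k - 5)*(k - 3)*(k + 3)
(4) = (t + 1)*(t^3 - 10*t^2 + 32*t - 32) = (t - 4)*(t + 1)*(t^2 - 6*t + 8) = (t - 4)^2*(t + 1)*(t - 2)
(5) = (x + 4)*(x^2 - 7*x + 12) = (x - 4)*(x + 4)*(x - 3)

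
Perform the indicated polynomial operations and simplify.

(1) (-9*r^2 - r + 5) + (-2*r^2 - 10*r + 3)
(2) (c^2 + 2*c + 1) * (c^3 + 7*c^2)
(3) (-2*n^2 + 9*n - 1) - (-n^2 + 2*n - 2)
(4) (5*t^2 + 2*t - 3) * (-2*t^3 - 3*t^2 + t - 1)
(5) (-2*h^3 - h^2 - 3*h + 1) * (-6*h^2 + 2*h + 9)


(1) = -11*r^2 - 11*r + 8
(2) = c^5 + 9*c^4 + 15*c^3 + 7*c^2
(3) = -n^2 + 7*n + 1
(4) = -10*t^5 - 19*t^4 + 5*t^3 + 6*t^2 - 5*t + 3
(5) = 12*h^5 + 2*h^4 - 2*h^3 - 21*h^2 - 25*h + 9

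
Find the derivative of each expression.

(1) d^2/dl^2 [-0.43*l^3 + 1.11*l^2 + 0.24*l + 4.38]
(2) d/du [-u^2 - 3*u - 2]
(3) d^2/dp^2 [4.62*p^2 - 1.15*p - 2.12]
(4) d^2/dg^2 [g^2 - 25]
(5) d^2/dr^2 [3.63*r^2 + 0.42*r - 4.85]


(1) = 2.22 - 2.58*l
(2) = -2*u - 3
(3) = 9.24000000000000
(4) = 2
(5) = 7.26000000000000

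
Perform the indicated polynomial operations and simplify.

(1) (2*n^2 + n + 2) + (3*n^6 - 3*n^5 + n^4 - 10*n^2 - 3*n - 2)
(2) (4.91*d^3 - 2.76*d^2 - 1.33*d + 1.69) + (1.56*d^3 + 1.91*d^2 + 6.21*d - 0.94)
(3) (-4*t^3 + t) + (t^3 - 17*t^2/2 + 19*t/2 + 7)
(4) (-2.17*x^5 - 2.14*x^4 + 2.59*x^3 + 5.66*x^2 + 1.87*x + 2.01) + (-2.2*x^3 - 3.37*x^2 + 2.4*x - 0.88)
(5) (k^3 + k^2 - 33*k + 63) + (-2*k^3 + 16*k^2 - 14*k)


(1) = 3*n^6 - 3*n^5 + n^4 - 8*n^2 - 2*n
(2) = 6.47*d^3 - 0.85*d^2 + 4.88*d + 0.75
(3) = -3*t^3 - 17*t^2/2 + 21*t/2 + 7
(4) = -2.17*x^5 - 2.14*x^4 + 0.39*x^3 + 2.29*x^2 + 4.27*x + 1.13
(5) = -k^3 + 17*k^2 - 47*k + 63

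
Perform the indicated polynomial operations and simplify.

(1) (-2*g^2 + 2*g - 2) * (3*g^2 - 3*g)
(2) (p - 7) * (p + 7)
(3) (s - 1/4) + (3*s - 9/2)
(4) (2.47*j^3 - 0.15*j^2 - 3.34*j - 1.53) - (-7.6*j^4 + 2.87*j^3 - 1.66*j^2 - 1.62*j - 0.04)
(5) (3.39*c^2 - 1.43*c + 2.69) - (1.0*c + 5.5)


(1) = -6*g^4 + 12*g^3 - 12*g^2 + 6*g
(2) = p^2 - 49
(3) = 4*s - 19/4
(4) = 7.6*j^4 - 0.4*j^3 + 1.51*j^2 - 1.72*j - 1.49
(5) = 3.39*c^2 - 2.43*c - 2.81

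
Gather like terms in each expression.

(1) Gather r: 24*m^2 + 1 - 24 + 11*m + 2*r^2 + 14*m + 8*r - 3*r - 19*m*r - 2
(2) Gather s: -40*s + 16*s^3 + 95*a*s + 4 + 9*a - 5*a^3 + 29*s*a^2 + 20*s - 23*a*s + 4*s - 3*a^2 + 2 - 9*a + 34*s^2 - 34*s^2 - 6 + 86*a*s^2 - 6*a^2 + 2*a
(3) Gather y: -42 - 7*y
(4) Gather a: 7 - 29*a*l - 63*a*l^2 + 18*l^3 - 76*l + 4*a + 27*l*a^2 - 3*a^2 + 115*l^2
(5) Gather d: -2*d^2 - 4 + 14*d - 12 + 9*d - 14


(1) = 24*m^2 + 25*m + 2*r^2 + r*(5 - 19*m) - 25
(2) = -5*a^3 - 9*a^2 + 86*a*s^2 + 2*a + 16*s^3 + s*(29*a^2 + 72*a - 16)
(3) = -7*y - 42
(4) = a^2*(27*l - 3) + a*(-63*l^2 - 29*l + 4) + 18*l^3 + 115*l^2 - 76*l + 7
(5) = -2*d^2 + 23*d - 30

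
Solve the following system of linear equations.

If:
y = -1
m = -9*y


Then:
m = 9
y = -1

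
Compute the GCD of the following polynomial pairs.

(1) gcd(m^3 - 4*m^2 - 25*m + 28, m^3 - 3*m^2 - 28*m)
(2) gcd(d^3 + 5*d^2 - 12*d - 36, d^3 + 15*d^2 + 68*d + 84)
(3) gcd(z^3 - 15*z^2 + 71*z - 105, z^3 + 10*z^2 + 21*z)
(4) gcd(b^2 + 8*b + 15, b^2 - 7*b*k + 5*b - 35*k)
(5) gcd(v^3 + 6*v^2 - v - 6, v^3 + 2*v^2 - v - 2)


(1) = m^2 - 3*m - 28
(2) = gcd((d - 3)*(d + 2)*(d + 6), (d + 2)*(d + 6)*(d + 7)) = d^2 + 8*d + 12
(3) = 1
(4) = b + 5
(5) = gcd((v - 1)*(v + 1)*(v + 6), (v - 1)*(v + 1)*(v + 2)) = v^2 - 1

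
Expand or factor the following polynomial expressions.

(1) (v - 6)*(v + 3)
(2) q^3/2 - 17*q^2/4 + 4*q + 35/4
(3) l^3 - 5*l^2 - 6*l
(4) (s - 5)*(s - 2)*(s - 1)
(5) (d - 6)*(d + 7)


(1) = v^2 - 3*v - 18
(2) = (q/2 + 1/2)*(q - 7)*(q - 5/2)
(3) = l*(l - 6)*(l + 1)
(4) = s^3 - 8*s^2 + 17*s - 10
(5) = d^2 + d - 42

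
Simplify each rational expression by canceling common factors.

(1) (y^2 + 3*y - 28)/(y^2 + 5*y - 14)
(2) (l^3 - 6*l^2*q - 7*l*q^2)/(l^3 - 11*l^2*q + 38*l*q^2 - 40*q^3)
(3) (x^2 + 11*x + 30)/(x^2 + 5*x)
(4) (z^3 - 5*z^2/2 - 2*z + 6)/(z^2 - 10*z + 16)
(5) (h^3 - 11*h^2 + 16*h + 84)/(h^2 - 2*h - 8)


(1) = (y - 4)/(y - 2)
(2) = (-l^3 + 6*l^2*q + 7*l*q^2)/(-l^3 + 11*l^2*q - 38*l*q^2 + 40*q^3)
(3) = (x + 6)/x
(4) = (2*z^2 - z - 6)/(2*z - 16)
(5) = (h^2 - 13*h + 42)/(h - 4)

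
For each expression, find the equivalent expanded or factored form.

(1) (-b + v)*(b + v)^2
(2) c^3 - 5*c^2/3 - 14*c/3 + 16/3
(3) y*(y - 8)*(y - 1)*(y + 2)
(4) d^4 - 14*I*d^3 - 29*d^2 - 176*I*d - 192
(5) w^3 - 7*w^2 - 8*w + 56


(1) = -b^3 - b^2*v + b*v^2 + v^3
(2) = (c - 8/3)*(c - 1)*(c + 2)
(3) = y^4 - 7*y^3 - 10*y^2 + 16*y
(4) = (d - 8*I)^2*(d - I)*(d + 3*I)
(5) = (w - 7)*(w - 2*sqrt(2))*(w + 2*sqrt(2))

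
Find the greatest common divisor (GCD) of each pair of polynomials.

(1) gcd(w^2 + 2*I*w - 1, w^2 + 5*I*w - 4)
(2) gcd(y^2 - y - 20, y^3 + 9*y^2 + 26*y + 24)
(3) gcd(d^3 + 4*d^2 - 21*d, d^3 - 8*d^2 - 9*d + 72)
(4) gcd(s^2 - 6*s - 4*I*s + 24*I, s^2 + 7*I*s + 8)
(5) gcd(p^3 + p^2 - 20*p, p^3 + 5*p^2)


(1) = w + I
(2) = y + 4
(3) = gcd(d*(d - 3)*(d + 7), (d - 8)*(d - 3)*(d + 3)) = d - 3
(4) = 1
(5) = gcd(p*(p - 4)*(p + 5), p^2*(p + 5)) = p^2 + 5*p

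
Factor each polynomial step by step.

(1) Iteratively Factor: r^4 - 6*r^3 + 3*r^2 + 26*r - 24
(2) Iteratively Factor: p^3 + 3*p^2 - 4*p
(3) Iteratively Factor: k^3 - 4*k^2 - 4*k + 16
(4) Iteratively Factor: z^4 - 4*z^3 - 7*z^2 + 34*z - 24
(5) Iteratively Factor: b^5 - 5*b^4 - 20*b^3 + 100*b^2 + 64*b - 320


(1) = (r - 3)*(r^3 - 3*r^2 - 6*r + 8) = (r - 3)*(r - 1)*(r^2 - 2*r - 8) = (r - 4)*(r - 3)*(r - 1)*(r + 2)
(2) = (p + 4)*(p^2 - p) = (p - 1)*(p + 4)*(p)
(3) = (k + 2)*(k^2 - 6*k + 8) = (k - 2)*(k + 2)*(k - 4)
(4) = (z - 2)*(z^3 - 2*z^2 - 11*z + 12) = (z - 2)*(z - 1)*(z^2 - z - 12) = (z - 4)*(z - 2)*(z - 1)*(z + 3)
(5) = (b + 4)*(b^4 - 9*b^3 + 16*b^2 + 36*b - 80) = (b + 2)*(b + 4)*(b^3 - 11*b^2 + 38*b - 40) = (b - 4)*(b + 2)*(b + 4)*(b^2 - 7*b + 10) = (b - 4)*(b - 2)*(b + 2)*(b + 4)*(b - 5)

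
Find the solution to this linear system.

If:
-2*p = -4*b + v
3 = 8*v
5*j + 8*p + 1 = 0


Then:
b = p/2 + 3/32
j = -8*p/5 - 1/5
v = 3/8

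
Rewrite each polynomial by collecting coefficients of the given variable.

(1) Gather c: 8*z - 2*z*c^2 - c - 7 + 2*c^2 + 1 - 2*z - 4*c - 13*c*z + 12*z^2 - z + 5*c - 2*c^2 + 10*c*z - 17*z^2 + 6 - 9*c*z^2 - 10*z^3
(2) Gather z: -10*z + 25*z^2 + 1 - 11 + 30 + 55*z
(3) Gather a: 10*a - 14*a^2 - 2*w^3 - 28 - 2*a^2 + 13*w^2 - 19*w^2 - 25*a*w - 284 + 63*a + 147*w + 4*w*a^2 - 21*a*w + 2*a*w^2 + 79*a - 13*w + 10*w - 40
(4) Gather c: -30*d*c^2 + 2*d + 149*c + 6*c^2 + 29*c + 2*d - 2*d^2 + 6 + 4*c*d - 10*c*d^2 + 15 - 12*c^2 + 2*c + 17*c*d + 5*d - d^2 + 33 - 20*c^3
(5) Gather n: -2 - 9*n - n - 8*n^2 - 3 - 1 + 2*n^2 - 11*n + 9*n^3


(1) = -2*c^2*z + c*(-9*z^2 - 3*z) - 10*z^3 - 5*z^2 + 5*z
(2) = 25*z^2 + 45*z + 20
(3) = a^2*(4*w - 16) + a*(2*w^2 - 46*w + 152) - 2*w^3 - 6*w^2 + 144*w - 352
(4) = -20*c^3 + c^2*(-30*d - 6) + c*(-10*d^2 + 21*d + 180) - 3*d^2 + 9*d + 54
(5) = 9*n^3 - 6*n^2 - 21*n - 6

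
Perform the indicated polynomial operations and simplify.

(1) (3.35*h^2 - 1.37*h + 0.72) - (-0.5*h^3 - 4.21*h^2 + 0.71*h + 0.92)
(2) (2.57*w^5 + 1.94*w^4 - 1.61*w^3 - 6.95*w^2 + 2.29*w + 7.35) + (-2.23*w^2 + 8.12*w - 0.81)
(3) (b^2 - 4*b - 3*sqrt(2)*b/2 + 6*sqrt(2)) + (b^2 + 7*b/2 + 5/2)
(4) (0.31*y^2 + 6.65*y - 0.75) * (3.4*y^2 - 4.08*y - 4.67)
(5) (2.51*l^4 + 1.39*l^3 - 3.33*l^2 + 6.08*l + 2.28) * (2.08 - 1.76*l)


(1) = 0.5*h^3 + 7.56*h^2 - 2.08*h - 0.2
(2) = 2.57*w^5 + 1.94*w^4 - 1.61*w^3 - 9.18*w^2 + 10.41*w + 6.54
(3) = 2*b^2 - 3*sqrt(2)*b/2 - b/2 + 5/2 + 6*sqrt(2)
(4) = 1.054*y^4 + 21.3452*y^3 - 31.1297*y^2 - 27.9955*y + 3.5025
(5) = -4.4176*l^5 + 2.7744*l^4 + 8.752*l^3 - 17.6272*l^2 + 8.6336*l + 4.7424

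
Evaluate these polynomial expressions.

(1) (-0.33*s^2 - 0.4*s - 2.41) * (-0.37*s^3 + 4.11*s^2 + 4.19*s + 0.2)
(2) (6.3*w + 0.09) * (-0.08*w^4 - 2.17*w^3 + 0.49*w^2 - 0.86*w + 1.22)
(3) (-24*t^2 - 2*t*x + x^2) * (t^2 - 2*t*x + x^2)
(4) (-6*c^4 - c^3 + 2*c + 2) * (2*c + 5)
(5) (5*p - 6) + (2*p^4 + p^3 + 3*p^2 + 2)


(1) = 0.1221*s^5 - 1.2083*s^4 - 2.135*s^3 - 11.6471*s^2 - 10.1779*s - 0.482
(2) = -0.504*w^5 - 13.6782*w^4 + 2.8917*w^3 - 5.3739*w^2 + 7.6086*w + 0.1098
(3) = -24*t^4 + 46*t^3*x - 19*t^2*x^2 - 4*t*x^3 + x^4
(4) = -12*c^5 - 32*c^4 - 5*c^3 + 4*c^2 + 14*c + 10
(5) = 2*p^4 + p^3 + 3*p^2 + 5*p - 4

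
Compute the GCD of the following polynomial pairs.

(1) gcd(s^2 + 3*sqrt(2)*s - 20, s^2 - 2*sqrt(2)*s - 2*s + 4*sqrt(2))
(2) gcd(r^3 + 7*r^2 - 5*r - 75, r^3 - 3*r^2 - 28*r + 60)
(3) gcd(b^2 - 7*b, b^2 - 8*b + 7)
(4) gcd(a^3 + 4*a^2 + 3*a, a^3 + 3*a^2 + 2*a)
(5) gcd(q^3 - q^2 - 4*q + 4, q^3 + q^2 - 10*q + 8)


(1) = gcd((s - 2*sqrt(2))*(s + 5*sqrt(2)), (s - 2)*(s - 2*sqrt(2))) = s - 2*sqrt(2)
(2) = r + 5
(3) = gcd(b*(b - 7), (b - 7)*(b - 1)) = b - 7
(4) = a^2 + a
(5) = gcd((q - 2)*(q - 1)*(q + 2), (q - 2)*(q - 1)*(q + 4)) = q^2 - 3*q + 2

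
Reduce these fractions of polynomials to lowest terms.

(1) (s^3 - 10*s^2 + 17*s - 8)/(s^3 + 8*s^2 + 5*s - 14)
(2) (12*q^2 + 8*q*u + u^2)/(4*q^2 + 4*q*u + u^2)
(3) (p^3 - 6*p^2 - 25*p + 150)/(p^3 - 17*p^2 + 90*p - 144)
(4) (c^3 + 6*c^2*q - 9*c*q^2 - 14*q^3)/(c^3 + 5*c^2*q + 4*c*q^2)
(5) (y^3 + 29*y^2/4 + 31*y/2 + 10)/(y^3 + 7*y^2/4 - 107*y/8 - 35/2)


(1) = (s^2 - 9*s + 8)/(s^2 + 9*s + 14)
(2) = (6*q + u)/(2*q + u)
(3) = (p^2 - 25)/(p^2 - 11*p + 24)
(4) = (c^2 + 5*c*q - 14*q^2)/(c^2 + 4*c*q)
(5) = (2*y + 4)/(2*y - 7)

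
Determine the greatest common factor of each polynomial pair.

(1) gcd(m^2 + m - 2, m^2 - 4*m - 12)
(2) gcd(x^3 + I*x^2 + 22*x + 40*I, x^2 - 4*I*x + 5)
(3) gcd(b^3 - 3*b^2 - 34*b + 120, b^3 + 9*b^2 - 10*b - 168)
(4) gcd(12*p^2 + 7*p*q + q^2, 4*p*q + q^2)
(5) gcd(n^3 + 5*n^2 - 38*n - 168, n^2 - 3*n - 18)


(1) = gcd((m - 1)*(m + 2), (m - 6)*(m + 2)) = m + 2
(2) = x - 5*I
(3) = gcd((b - 5)*(b - 4)*(b + 6), (b - 4)*(b + 6)*(b + 7)) = b^2 + 2*b - 24
(4) = 4*p + q
(5) = gcd((n - 6)*(n + 4)*(n + 7), (n - 6)*(n + 3)) = n - 6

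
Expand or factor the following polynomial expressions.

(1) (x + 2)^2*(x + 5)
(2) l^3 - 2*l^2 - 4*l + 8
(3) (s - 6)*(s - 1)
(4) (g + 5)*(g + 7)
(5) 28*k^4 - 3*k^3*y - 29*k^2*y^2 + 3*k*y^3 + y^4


(1) = x^3 + 9*x^2 + 24*x + 20
(2) = (l - 2)^2*(l + 2)
(3) = s^2 - 7*s + 6
(4) = g^2 + 12*g + 35
(5) = (-4*k + y)*(-k + y)*(k + y)*(7*k + y)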